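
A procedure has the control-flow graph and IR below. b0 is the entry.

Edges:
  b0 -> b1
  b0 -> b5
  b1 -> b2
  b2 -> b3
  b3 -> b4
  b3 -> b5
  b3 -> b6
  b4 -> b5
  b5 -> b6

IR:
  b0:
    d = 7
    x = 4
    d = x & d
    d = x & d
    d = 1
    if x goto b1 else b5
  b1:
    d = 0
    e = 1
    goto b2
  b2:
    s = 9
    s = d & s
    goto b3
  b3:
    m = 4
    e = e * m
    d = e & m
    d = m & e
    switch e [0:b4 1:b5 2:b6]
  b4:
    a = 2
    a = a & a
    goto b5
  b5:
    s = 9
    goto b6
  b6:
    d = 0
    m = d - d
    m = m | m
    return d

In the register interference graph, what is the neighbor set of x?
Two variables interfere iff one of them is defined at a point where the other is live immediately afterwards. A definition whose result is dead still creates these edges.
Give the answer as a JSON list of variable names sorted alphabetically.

Answer: ["d"]

Working:
def/use:
  b0 def {d,x} use ∅
  b1 def {d,e} use ∅
  b2 def {s} use {d}
  b3 def {d,e,m} use {e}
  b4 def {a} use ∅
  b5 def {s} use ∅
  b6 def {d,m} use ∅

Live sets:
  b0 li=∅ lo=∅
  b1 li=∅ lo={d,e}
  b2 li={d,e} lo={e}
  b3 li={e} lo=∅
  b4 li=∅ lo=∅
  b5 li=∅ lo=∅
  b6 li=∅ lo=∅

Interference:
  a: ∅
  d: {e,m,s,x}
  e: {d,m,s}
  m: {d,e}
  s: {d,e}
  x: {d}

N(x) = ["d"]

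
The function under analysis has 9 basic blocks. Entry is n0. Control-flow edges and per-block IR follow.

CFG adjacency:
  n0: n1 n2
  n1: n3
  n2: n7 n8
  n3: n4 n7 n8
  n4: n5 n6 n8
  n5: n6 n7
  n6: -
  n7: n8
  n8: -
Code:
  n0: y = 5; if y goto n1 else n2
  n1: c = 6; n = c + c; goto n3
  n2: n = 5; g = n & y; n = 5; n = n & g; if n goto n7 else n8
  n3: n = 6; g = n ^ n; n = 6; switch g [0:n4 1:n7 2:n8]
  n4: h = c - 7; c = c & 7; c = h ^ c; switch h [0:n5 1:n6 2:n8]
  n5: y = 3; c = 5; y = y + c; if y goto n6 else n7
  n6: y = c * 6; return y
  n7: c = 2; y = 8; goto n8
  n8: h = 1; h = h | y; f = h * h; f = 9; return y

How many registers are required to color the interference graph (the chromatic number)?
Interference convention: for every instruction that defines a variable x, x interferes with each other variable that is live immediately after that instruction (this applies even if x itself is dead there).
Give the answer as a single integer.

def/use:
  n0: def={y} ue=∅
  n1: def={c,n} ue=∅
  n2: def={g,n} ue={y}
  n3: def={g,n} ue=∅
  n4: def={c,h} ue={c}
  n5: def={c,y} ue=∅
  n6: def={y} ue={c}
  n7: def={c,y} ue=∅
  n8: def={f,h} ue={y}

Live sets:
  n0: in=∅ out={y}
  n1: in={y} out={c,y}
  n2: in={y} out={y}
  n3: in={c,y} out={c,y}
  n4: in={c,y} out={c,y}
  n5: in=∅ out={c}
  n6: in={c} out=∅
  n7: in=∅ out={y}
  n8: in={y} out=∅

Interference:
  c — {g,h,n,y}
  f — {y}
  g — {c,n,y}
  h — {c,y}
  n — {c,g,y}
  y — {c,f,g,h,n}

Colouring:
  {c,g,n,y} pairwise interfere (4-clique) ⇒ χ ≥ 4
  4-colouring: R0={y}  R1={c,f}  R2={g,h}  R3={n}
  χ = 4

Answer: 4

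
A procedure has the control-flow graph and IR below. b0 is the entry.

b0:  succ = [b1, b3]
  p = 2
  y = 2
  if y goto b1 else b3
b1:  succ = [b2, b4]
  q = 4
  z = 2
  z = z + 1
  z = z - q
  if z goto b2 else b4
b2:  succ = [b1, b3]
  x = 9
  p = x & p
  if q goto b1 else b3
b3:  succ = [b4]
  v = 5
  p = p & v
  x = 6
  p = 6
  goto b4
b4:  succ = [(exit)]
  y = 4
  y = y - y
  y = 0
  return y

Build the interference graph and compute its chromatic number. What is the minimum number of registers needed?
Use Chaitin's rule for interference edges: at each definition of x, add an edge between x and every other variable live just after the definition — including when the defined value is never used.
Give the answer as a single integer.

def/use:
  b0: def={p,y} ue=∅
  b1: def={q,z} ue=∅
  b2: def={p,x} ue={p,q}
  b3: def={p,v,x} ue={p}
  b4: def={y} ue=∅

Liveness:
  live b0: ∅→{p}
  live b1: {p}→{p,q}
  live b2: {p,q}→{p}
  live b3: {p}→∅
  live b4: ∅→∅

Interfere edges:
  p↔{q,v,x,y,z}
  q↔{p,x,z}
  v↔{p}
  x↔{p,q}
  y↔{p}
  z↔{p,q}

Registers:
  lower bound: {p,q,x} mutually conflict ⇒ χ ≥ 3
  assign p→R0 q→R1 v→R1 x→R2 y→R1 z→R2 — no edge inside a register ⇒ χ ≤ 3
  χ = 3

Answer: 3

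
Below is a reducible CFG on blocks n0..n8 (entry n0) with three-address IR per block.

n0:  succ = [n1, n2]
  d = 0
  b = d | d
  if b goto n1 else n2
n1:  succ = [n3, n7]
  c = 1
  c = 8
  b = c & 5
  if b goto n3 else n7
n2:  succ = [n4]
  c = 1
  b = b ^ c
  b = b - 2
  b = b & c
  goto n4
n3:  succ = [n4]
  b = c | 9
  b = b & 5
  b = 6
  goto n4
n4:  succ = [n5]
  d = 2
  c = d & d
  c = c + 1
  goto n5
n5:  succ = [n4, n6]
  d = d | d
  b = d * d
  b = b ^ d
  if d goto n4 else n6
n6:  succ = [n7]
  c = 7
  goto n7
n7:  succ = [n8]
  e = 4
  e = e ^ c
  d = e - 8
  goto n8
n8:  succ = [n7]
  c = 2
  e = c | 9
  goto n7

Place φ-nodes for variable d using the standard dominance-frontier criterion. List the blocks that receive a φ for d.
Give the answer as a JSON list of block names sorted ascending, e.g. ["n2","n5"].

idom tree: n1←n0 n2←n0 n3←n1 n4←n0 n5←n4 n6←n5 n7←n0 n8←n7
Dom∩ at merges:
  n4: preds {n2,n3,n5}: {n0,n2} ∩ {n0,n1,n3} ∩ {n0,n4,n5} = {n0}; idom=n0
  n7: preds {n1,n6,n8}: {n0,n1} ∩ {n0,n4,n5,n6} ∩ {n0,n7,n8} = {n0}; idom=n0

DF derivation:
  join n4 pred n2: n2 stop@n0
  join n4 pred n3: n3→n1 stop@n0
  join n4 pred n5: n5→n4 stop@n0
  join n7 pred n1: n1 stop@n0
  join n7 pred n6: n6→n5→n4 stop@n0
  join n7 pred n8: n8→n7 stop@n0
  n0 → ∅
  n1 → {n4,n7}
  n2 → {n4}
  n3 → {n4}
  n4 → {n4,n7}
  n5 → {n4,n7}
  n6 → {n7}
  n7 → {n7}
  n8 → {n7}

φ for d: defs {n0,n4,n5,n7}
  DF⁺ = {n4,n7}

Answer: ["n4", "n7"]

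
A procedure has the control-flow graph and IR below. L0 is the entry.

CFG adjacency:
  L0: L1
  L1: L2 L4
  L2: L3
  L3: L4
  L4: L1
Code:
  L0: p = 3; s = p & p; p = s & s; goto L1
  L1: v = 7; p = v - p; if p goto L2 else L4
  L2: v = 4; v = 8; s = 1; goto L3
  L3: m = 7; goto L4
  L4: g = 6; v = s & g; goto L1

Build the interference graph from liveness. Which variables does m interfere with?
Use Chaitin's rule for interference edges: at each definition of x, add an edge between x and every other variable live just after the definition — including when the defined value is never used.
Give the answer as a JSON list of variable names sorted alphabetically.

def/use:
  L0 def {p,s} use ∅
  L1 def {p,v} use {p}
  L2 def {s,v} use ∅
  L3 def {m} use ∅
  L4 def {g,v} use {s}

Backward fixpoint:
  L0: in=∅ out={p,s}
  L1: in={p,s} out={p,s}
  L2: in={p} out={p,s}
  L3: in={p,s} out={p,s}
  L4: in={p,s} out={p,s}

Interfere edges:
  g — {p,s}
  m — {p,s}
  p — {g,m,s,v}
  s — {g,m,p,v}
  v — {p,s}

N(m) = ["p", "s"]

Answer: ["p", "s"]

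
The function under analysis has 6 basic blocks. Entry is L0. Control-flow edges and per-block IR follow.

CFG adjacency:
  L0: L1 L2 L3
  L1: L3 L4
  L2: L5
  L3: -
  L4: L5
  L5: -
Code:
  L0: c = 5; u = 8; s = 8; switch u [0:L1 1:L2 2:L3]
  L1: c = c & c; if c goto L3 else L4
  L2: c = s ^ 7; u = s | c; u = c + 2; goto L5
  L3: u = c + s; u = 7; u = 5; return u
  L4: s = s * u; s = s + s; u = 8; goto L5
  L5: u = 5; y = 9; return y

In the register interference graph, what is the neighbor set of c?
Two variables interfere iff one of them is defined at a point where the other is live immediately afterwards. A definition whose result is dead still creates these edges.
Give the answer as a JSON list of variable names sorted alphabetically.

Answer: ["s", "u"]

Analysis:
Per-block:
  L0 def {c,s,u} use ∅
  L1 def {c} use {c}
  L2 def {c,u} use {s}
  L3 def {u} use {c,s}
  L4 def {s,u} use {s,u}
  L5 def {u,y} use ∅

Liveness:
  L0: in=∅ out={c,s,u}
  L1: in={c,s,u} out={c,s,u}
  L2: in={s} out=∅
  L3: in={c,s} out=∅
  L4: in={s,u} out=∅
  L5: in=∅ out=∅

Interference:
  c↔{s,u}
  s↔{c,u}
  u↔{c,s}
  y↔∅

N(c) = ["s", "u"]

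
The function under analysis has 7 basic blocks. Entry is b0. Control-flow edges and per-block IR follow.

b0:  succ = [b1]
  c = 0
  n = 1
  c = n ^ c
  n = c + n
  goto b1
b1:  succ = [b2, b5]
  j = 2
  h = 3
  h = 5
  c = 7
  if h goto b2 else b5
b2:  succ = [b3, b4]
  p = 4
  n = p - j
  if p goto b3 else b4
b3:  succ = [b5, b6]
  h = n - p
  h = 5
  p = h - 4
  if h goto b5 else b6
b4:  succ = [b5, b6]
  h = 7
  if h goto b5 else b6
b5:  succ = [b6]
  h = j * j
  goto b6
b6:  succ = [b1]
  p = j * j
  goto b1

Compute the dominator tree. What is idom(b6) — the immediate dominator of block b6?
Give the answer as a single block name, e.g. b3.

Answer: b1

Working:
idom tree: b1←b0 b2←b1 b3←b2 b4←b2 b5←b1 b6←b1
Join-block Dom:
  b1: preds {b0,b6}: {b0} ∩ {b0,b1,b6} = {b0}; idom=b0
  b5: preds {b1,b3,b4}: {b0,b1} ∩ {b0,b1,b2,b3} ∩ {b0,b1,b2,b4} = {b0,b1}; idom=b1
  b6: preds {b3,b4,b5}: {b0,b1,b2,b3} ∩ {b0,b1,b2,b4} ∩ {b0,b1,b5} = {b0,b1}; idom=b1

idom(b6) = b1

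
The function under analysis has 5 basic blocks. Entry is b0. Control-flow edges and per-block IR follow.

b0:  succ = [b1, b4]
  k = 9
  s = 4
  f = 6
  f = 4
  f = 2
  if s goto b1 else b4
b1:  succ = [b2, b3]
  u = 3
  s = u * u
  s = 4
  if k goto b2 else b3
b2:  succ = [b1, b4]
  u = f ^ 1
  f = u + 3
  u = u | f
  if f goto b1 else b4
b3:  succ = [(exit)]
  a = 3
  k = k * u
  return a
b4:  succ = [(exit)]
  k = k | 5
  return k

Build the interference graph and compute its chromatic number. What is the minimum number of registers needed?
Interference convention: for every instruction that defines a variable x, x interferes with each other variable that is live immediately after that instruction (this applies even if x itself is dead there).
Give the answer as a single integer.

Answer: 4

Derivation:
def/use:
  b0: {f,k,s} / ∅
  b1: {s,u} / {k}
  b2: {f,u} / {f}
  b3: {a,k} / {k,u}
  b4: {k} / {k}

Backward fixpoint:
  b0: in=∅ out={f,k}
  b1: in={f,k} out={f,k,u}
  b2: in={f,k} out={f,k}
  b3: in={k,u} out=∅
  b4: in={k} out=∅

Interfere edges:
  a: {k,u}
  f: {k,s,u}
  k: {a,f,s,u}
  s: {f,k,u}
  u: {a,f,k,s}

Colouring:
  {f,k,s,u} pairwise interfere (4-clique) ⇒ χ ≥ 4
  4-colouring: R0={k}  R1={u}  R2={a,f}  R3={s}
  χ = 4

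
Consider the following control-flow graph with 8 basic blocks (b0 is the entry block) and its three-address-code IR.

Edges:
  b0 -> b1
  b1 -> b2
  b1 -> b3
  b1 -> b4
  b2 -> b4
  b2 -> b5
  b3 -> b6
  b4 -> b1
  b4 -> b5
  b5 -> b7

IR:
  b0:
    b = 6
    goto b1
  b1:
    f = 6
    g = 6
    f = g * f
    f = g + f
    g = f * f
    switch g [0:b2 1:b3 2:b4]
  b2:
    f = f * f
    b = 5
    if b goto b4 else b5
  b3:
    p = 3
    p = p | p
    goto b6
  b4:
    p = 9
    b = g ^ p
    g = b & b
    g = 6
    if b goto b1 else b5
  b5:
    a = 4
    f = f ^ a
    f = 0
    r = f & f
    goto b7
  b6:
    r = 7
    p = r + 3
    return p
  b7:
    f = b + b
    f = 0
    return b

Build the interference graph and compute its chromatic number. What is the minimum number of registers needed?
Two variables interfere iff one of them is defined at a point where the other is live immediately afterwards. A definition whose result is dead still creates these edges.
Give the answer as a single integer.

Answer: 3

Working:
Per-block:
  b0: def={b} ue=∅
  b1: def={f,g} ue=∅
  b2: def={b,f} ue={f}
  b3: def={p} ue=∅
  b4: def={b,g,p} ue={g}
  b5: def={a,f,r} ue={f}
  b6: def={p,r} ue=∅
  b7: def={f} ue={b}

Liveness:
  b0 li=∅ lo=∅
  b1 li=∅ lo={f,g}
  b2 li={f,g} lo={b,f,g}
  b3 li=∅ lo=∅
  b4 li={f,g} lo={b,f}
  b5 li={b,f} lo={b}
  b6 li=∅ lo=∅
  b7 li={b} lo=∅

Interfere edges:
  a — {b,f}
  b — {a,f,g,r}
  f — {a,b,g,p}
  g — {b,f,p}
  p — {f,g}
  r — {b}

Registers:
  lower bound: {a,b,f} mutually conflict ⇒ χ ≥ 3
  assign a→r2 b→r0 f→r1 g→r2 p→r0 r→r1 — no edge inside a register ⇒ χ ≤ 3
  χ = 3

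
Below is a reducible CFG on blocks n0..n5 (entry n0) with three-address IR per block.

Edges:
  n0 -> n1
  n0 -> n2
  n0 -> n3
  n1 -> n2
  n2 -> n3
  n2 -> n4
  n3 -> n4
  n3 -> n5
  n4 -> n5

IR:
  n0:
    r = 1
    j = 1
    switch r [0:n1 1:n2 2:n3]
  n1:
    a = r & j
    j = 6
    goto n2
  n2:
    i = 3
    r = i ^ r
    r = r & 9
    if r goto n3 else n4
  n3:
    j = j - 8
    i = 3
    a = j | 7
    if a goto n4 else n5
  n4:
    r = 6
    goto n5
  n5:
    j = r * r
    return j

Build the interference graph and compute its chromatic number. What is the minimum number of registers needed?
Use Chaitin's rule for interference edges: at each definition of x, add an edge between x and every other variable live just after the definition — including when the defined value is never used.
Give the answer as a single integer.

def/use:
  n0: {j,r} / ∅
  n1: {a,j} / {j,r}
  n2: {i,r} / {r}
  n3: {a,i,j} / {j}
  n4: {r} / ∅
  n5: {j} / {r}

Live sets:
  live n0: ∅→{j,r}
  live n1: {j,r}→{j,r}
  live n2: {j,r}→{j,r}
  live n3: {j,r}→{r}
  live n4: ∅→{r}
  live n5: {r}→∅

Interference:
  a↔{r}
  i↔{j,r}
  j↔{i,r}
  r↔{a,i,j}

Colouring:
  lower bound: {i,j,r} mutually conflict ⇒ χ ≥ 3
  3-colouring: c0={r}  c1={a,i}  c2={j}
  χ = 3

Answer: 3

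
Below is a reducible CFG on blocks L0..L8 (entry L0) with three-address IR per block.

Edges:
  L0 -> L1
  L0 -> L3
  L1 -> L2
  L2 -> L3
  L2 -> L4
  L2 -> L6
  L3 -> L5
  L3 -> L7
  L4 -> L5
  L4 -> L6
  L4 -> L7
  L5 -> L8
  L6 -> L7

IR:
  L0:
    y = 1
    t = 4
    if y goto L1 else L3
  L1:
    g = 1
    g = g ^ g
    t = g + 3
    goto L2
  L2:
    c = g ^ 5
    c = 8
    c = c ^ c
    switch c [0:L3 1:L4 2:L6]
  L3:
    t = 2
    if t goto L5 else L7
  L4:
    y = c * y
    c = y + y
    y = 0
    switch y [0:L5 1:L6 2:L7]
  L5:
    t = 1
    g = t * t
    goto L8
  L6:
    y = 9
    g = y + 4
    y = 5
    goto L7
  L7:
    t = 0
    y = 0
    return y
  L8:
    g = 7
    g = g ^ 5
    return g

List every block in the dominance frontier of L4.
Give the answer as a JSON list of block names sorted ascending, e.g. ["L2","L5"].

idom tree: L1←L0 L2←L1 L3←L0 L4←L2 L5←L0 L6←L2 L7←L0 L8←L5
Dom at joins:
  L3: preds {L0,L2}: {L0} ∩ {L0,L1,L2} = {L0}; idom=L0
  L5: preds {L3,L4}: {L0,L3} ∩ {L0,L1,L2,L4} = {L0}; idom=L0
  L6: preds {L2,L4}: {L0,L1,L2} ∩ {L0,L1,L2,L4} = {L0,L1,L2}; idom=L2
  L7: preds {L3,L4,L6}: {L0,L3} ∩ {L0,L1,L2,L4} ∩ {L0,L1,L2,L6} = {L0}; idom=L0

DF walk-up:
  L3←L0: walk · to L0
  L3←L2: walk L2→L1 to L0
  L5←L3: walk L3 to L0
  L5←L4: walk L4→L2→L1 to L0
  L6←L2: walk · to L2
  L6←L4: walk L4 to L2
  L7←L3: walk L3 to L0
  L7←L4: walk L4→L2→L1 to L0
  L7←L6: walk L6→L2→L1 to L0
  L0 → ∅
  L1 → {L3,L5,L7}
  L2 → {L3,L5,L7}
  L3 → {L5,L7}
  L4 → {L5,L6,L7}
  L5 → ∅
  L6 → {L7}
  L7 → ∅
  L8 → ∅

DF(L4) = ["L5", "L6", "L7"]

Answer: ["L5", "L6", "L7"]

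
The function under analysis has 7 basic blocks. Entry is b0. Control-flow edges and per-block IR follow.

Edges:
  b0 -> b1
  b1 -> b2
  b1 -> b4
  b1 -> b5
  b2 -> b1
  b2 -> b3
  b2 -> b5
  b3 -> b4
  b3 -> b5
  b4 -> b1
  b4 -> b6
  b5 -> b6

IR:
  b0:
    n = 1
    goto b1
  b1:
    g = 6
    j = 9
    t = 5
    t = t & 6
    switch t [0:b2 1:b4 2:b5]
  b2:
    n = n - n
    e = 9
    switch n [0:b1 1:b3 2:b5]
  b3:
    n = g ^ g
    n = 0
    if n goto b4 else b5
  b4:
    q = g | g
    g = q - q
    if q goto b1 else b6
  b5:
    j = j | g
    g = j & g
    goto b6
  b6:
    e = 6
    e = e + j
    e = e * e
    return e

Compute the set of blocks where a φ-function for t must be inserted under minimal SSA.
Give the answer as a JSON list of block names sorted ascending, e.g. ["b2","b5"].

idom tree: b1←b0 b2←b1 b3←b2 b4←b1 b5←b1 b6←b1
Dom∩ at merges:
  b1: preds {b0,b2,b4}: {b0} ∩ {b0,b1,b2} ∩ {b0,b1,b4} = {b0}; idom=b0
  b4: preds {b1,b3}: {b0,b1} ∩ {b0,b1,b2,b3} = {b0,b1}; idom=b1
  b5: preds {b1,b2,b3}: {b0,b1} ∩ {b0,b1,b2} ∩ {b0,b1,b2,b3} = {b0,b1}; idom=b1
  b6: preds {b4,b5}: {b0,b1,b4} ∩ {b0,b1,b5} = {b0,b1}; idom=b1

DF derivation:
  b1←b0: walk · to b0
  b1←b2: walk b2→b1 to b0
  b1←b4: walk b4→b1 to b0
  b4←b1: walk · to b1
  b4←b3: walk b3→b2 to b1
  b5←b1: walk · to b1
  b5←b2: walk b2 to b1
  b5←b3: walk b3→b2 to b1
  b6←b4: walk b4 to b1
  b6←b5: walk b5 to b1
  b0: DF=∅
  b1: DF={b1}
  b2: DF={b1,b4,b5}
  b3: DF={b4,b5}
  b4: DF={b1,b6}
  b5: DF={b6}
  b6: DF=∅

φ for t: defs {b1}
  DF⁺ = {b1}

Answer: ["b1"]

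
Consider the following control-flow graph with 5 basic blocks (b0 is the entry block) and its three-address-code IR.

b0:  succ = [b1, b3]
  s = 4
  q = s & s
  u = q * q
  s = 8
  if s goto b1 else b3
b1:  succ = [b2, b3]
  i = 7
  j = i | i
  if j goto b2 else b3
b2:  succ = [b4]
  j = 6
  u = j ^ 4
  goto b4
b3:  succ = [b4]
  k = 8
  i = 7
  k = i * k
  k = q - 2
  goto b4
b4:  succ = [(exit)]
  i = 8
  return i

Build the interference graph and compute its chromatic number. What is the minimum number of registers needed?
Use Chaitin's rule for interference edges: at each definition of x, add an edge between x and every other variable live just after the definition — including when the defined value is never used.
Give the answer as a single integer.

def/use:
  b0: {q,s,u} / ∅
  b1: {i,j} / ∅
  b2: {j,u} / ∅
  b3: {i,k} / {q}
  b4: {i} / ∅

Liveness:
  b0: in=∅ out={q}
  b1: in={q} out={q}
  b2: in=∅ out=∅
  b3: in={q} out=∅
  b4: in=∅ out=∅

Conflict graph:
  i↔{k,q}
  j↔{q}
  k↔{i,q}
  q↔{i,j,k,s,u}
  s↔{q}
  u↔{q}

Colouring:
  clique {i,k,q} ⇒ need ≥ 3
  assign i→c1 j→c1 k→c2 q→c0 s→c1 u→c1 — no edge inside a register ⇒ χ ≤ 3
  χ = 3

Answer: 3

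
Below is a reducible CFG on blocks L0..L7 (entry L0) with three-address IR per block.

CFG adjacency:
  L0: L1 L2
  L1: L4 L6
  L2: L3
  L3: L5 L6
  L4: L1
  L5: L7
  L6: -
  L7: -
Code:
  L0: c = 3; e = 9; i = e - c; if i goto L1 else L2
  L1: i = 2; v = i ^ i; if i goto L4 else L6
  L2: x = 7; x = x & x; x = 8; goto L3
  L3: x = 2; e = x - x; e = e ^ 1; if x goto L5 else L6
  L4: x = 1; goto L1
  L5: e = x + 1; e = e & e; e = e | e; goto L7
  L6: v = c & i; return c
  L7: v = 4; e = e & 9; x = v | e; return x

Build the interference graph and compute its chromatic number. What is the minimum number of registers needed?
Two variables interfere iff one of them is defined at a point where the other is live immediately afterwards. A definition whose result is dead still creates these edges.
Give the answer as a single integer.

Answer: 4

Analysis:
def/use:
  L0 def {c,e,i} use ∅
  L1 def {i,v} use ∅
  L2 def {x} use ∅
  L3 def {e,x} use ∅
  L4 def {x} use ∅
  L5 def {e} use {x}
  L6 def {v} use {c,i}
  L7 def {e,v,x} use {e}

Liveness:
  L0: in=∅ out={c,i}
  L1: in={c} out={c,i}
  L2: in={c,i} out={c,i}
  L3: in={c,i} out={c,i,x}
  L4: in={c} out={c}
  L5: in={x} out={e}
  L6: in={c,i} out=∅
  L7: in={e} out=∅

Interfere edges:
  c↔{e,i,v,x}
  e↔{c,i,v,x}
  i↔{c,e,v,x}
  v↔{c,e,i}
  x↔{c,e,i}

Colouring:
  lower bound: {c,e,i,v} mutually conflict ⇒ χ ≥ 4
  assign c→r0 e→r1 i→r2 v→r3 x→r3 — no edge inside a register ⇒ χ ≤ 4
  χ = 4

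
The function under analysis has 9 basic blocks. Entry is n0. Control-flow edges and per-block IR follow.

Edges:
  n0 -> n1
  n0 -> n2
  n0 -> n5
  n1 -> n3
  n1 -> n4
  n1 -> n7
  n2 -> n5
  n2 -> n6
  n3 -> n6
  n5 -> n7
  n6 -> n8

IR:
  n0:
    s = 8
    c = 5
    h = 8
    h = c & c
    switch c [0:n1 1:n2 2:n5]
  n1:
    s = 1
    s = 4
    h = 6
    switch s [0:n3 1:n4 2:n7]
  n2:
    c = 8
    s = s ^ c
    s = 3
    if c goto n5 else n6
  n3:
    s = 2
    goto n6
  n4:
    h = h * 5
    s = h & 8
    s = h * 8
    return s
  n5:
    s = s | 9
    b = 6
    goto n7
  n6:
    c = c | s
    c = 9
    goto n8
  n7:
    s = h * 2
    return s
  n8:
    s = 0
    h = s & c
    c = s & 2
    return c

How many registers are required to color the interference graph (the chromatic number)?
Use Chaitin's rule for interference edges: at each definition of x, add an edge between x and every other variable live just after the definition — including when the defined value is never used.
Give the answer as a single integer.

Answer: 3

Analysis:
Per-block:
  n0: def={c,h,s} ue=∅
  n1: def={h,s} ue=∅
  n2: def={c,s} ue={s}
  n3: def={s} ue=∅
  n4: def={h,s} ue={h}
  n5: def={b,s} ue={s}
  n6: def={c} ue={c,s}
  n7: def={s} ue={h}
  n8: def={c,h,s} ue={c}

Live sets:
  live n0: ∅→{c,h,s}
  live n1: {c}→{c,h}
  live n2: {h,s}→{c,h,s}
  live n3: {c}→{c,s}
  live n4: {h}→∅
  live n5: {h,s}→{h}
  live n6: {c,s}→{c}
  live n7: {h}→∅
  live n8: {c}→∅

Interference:
  b: {h}
  c: {h,s}
  h: {b,c,s}
  s: {c,h}

Chromatic number:
  {c,h,s} pairwise interfere (3-clique) ⇒ χ ≥ 3
  3-colouring: r0={h}  r1={b,c}  r2={s}
  χ = 3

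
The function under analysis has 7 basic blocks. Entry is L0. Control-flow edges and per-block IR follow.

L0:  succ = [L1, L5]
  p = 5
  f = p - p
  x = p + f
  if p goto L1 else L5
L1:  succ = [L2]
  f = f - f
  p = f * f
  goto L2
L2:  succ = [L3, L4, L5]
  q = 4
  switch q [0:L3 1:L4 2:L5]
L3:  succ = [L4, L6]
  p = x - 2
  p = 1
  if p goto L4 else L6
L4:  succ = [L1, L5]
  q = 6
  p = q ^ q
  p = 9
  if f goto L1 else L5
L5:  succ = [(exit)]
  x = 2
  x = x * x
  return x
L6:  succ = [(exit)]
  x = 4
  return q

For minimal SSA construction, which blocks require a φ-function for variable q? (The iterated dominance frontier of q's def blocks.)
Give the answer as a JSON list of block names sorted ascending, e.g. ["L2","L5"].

Answer: ["L1", "L5"]

Working:
idom tree: L1←L0 L2←L1 L3←L2 L4←L2 L5←L0 L6←L3
Join-block Dom:
  L1: preds {L0,L4}: {L0} ∩ {L0,L1,L2,L4} = {L0}; idom=L0
  L4: preds {L2,L3}: {L0,L1,L2} ∩ {L0,L1,L2,L3} = {L0,L1,L2}; idom=L2
  L5: preds {L0,L2,L4}: {L0} ∩ {L0,L1,L2} ∩ {L0,L1,L2,L4} = {L0}; idom=L0

Frontier:
  L1←L0: walk · to L0
  L1←L4: walk L4→L2→L1 to L0
  L4←L2: walk · to L2
  L4←L3: walk L3 to L2
  L5←L0: walk · to L0
  L5←L2: walk L2→L1 to L0
  L5←L4: walk L4→L2→L1 to L0
  L0 → ∅
  L1 → {L1,L5}
  L2 → {L1,L5}
  L3 → {L4}
  L4 → {L1,L5}
  L5 → ∅
  L6 → ∅

φ for q: defs {L2,L4}
  DF⁺ = {L1,L5}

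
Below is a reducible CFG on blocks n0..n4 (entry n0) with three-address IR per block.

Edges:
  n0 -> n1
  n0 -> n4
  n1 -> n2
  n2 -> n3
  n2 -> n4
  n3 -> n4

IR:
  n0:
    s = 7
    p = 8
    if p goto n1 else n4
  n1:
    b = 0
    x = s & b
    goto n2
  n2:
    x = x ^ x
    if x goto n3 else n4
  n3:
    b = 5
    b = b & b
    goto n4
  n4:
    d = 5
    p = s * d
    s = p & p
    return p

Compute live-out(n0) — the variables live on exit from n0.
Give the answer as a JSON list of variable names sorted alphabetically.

Answer: ["s"]

Analysis:
Block summaries:
  n0: def={p,s} ue=∅
  n1: def={b,x} ue={s}
  n2: def={x} ue={x}
  n3: def={b} ue=∅
  n4: def={d,p,s} ue={s}

Live sets:
  live n0: ∅→{s}
  live n1: {s}→{s,x}
  live n2: {s,x}→{s}
  live n3: {s}→{s}
  live n4: {s}→∅

live-out(n0) = ["s"]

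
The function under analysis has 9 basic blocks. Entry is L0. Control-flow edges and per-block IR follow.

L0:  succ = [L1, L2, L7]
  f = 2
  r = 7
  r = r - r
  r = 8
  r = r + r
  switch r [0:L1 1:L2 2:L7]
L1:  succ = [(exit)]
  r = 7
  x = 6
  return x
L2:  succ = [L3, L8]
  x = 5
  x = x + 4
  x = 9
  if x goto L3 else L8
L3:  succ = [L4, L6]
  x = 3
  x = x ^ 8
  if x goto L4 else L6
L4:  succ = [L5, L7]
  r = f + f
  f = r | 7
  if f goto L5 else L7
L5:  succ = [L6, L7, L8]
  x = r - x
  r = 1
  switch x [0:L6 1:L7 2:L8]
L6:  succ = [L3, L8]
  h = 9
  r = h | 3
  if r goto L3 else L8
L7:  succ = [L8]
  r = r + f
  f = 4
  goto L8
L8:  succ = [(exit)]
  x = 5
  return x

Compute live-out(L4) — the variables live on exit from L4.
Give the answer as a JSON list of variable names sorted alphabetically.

Answer: ["f", "r", "x"]

Derivation:
Block summaries:
  L0: def={f,r} ue=∅
  L1: def={r,x} ue=∅
  L2: def={x} ue=∅
  L3: def={x} ue=∅
  L4: def={f,r} ue={f}
  L5: def={r,x} ue={r,x}
  L6: def={h,r} ue=∅
  L7: def={f,r} ue={f,r}
  L8: def={x} ue=∅

Live sets:
  L0 li=∅ lo={f,r}
  L1 li=∅ lo=∅
  L2 li={f} lo={f}
  L3 li={f} lo={f,x}
  L4 li={f,x} lo={f,r,x}
  L5 li={f,r,x} lo={f,r}
  L6 li={f} lo={f}
  L7 li={f,r} lo=∅
  L8 li=∅ lo=∅

live-out(L4) = ["f", "r", "x"]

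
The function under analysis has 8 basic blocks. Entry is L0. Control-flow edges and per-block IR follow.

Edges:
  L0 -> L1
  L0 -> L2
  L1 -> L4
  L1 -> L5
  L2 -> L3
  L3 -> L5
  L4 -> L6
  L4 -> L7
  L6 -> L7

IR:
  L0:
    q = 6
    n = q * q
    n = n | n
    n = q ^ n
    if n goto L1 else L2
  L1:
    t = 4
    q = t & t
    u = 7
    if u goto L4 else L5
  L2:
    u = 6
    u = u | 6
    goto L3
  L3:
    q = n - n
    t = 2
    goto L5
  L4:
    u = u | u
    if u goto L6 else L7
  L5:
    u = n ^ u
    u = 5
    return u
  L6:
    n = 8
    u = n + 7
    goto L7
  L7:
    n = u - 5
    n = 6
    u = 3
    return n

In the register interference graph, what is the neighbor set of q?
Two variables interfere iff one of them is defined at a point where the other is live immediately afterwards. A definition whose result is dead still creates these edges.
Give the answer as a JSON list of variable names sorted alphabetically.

Answer: ["n", "u"]

Derivation:
def/use:
  L0: {n,q} / ∅
  L1: {q,t,u} / ∅
  L2: {u} / ∅
  L3: {q,t} / {n}
  L4: {u} / {u}
  L5: {u} / {n,u}
  L6: {n,u} / ∅
  L7: {n,u} / {u}

Live sets:
  live L0: ∅→{n}
  live L1: {n}→{n,u}
  live L2: {n}→{n,u}
  live L3: {n,u}→{n,u}
  live L4: {u}→{u}
  live L5: {n,u}→∅
  live L6: ∅→{u}
  live L7: {u}→∅

Conflict graph:
  n↔{q,t,u}
  q↔{n,u}
  t↔{n,u}
  u↔{n,q,t}

N(q) = ["n", "u"]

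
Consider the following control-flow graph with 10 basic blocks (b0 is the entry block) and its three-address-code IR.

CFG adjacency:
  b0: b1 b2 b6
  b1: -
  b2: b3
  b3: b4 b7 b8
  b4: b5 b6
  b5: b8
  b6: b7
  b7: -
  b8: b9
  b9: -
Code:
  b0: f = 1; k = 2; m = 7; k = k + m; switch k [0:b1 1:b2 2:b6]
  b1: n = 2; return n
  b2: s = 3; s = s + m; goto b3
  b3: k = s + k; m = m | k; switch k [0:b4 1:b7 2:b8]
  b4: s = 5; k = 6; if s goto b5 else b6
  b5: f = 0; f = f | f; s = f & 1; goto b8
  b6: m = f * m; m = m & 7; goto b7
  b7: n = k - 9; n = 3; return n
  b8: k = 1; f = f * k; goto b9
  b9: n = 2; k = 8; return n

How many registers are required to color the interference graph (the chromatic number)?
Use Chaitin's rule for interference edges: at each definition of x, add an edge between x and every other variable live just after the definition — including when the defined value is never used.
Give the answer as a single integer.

Answer: 4

Analysis:
Per-block:
  b0: def={f,k,m} ue=∅
  b1: def={n} ue=∅
  b2: def={s} ue={m}
  b3: def={k,m} ue={k,m,s}
  b4: def={k,s} ue=∅
  b5: def={f,s} ue=∅
  b6: def={m} ue={f,m}
  b7: def={n} ue={k}
  b8: def={f,k} ue={f}
  b9: def={k,n} ue=∅

Backward fixpoint:
  b0: in=∅ out={f,k,m}
  b1: in=∅ out=∅
  b2: in={f,k,m} out={f,k,m,s}
  b3: in={f,k,m,s} out={f,k,m}
  b4: in={f,m} out={f,k,m}
  b5: in=∅ out={f}
  b6: in={f,k,m} out={k}
  b7: in={k} out=∅
  b8: in={f} out=∅
  b9: in=∅ out=∅

Conflict graph:
  f — {k,m,s}
  k — {f,m,n,s}
  m — {f,k,s}
  n — {k}
  s — {f,k,m}

Colouring:
  lower bound: {f,k,m,s} mutually conflict ⇒ χ ≥ 4
  assign f→R1 k→R0 m→R2 n→R1 s→R3 — no edge inside a register ⇒ χ ≤ 4
  χ = 4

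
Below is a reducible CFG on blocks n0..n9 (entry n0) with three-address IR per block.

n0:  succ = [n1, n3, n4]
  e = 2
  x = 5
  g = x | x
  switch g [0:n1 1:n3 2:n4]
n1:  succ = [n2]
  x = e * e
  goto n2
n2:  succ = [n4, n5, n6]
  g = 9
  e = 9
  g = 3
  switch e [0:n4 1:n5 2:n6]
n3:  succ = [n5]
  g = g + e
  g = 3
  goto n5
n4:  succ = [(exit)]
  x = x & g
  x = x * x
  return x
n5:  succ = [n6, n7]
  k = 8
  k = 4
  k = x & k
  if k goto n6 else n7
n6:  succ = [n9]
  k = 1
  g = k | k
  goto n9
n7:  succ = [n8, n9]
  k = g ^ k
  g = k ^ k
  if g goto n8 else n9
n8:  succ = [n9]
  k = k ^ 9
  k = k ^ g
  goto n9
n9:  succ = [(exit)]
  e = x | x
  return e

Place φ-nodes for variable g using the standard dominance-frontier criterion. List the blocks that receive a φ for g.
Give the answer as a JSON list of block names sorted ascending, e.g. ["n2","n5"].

Answer: ["n4", "n5", "n6", "n9"]

Working:
idom tree: n1←n0 n2←n1 n3←n0 n4←n0 n5←n0 n6←n0 n7←n5 n8←n7 n9←n0
Dom∩ at merges:
  n4: preds {n0,n2}: {n0} ∩ {n0,n1,n2} = {n0}; idom=n0
  n5: preds {n2,n3}: {n0,n1,n2} ∩ {n0,n3} = {n0}; idom=n0
  n6: preds {n2,n5}: {n0,n1,n2} ∩ {n0,n5} = {n0}; idom=n0
  n9: preds {n6,n7,n8}: {n0,n6} ∩ {n0,n5,n7} ∩ {n0,n5,n7,n8} = {n0}; idom=n0

Frontier:
  join n4 pred n0: · stop@n0
  join n4 pred n2: n2→n1 stop@n0
  join n5 pred n2: n2→n1 stop@n0
  join n5 pred n3: n3 stop@n0
  join n6 pred n2: n2→n1 stop@n0
  join n6 pred n5: n5 stop@n0
  join n9 pred n6: n6 stop@n0
  join n9 pred n7: n7→n5 stop@n0
  join n9 pred n8: n8→n7→n5 stop@n0
  n0: DF=∅
  n1: DF={n4,n5,n6}
  n2: DF={n4,n5,n6}
  n3: DF={n5}
  n4: DF=∅
  n5: DF={n6,n9}
  n6: DF={n9}
  n7: DF={n9}
  n8: DF={n9}
  n9: DF=∅

φ for g: defs {n0,n2,n3,n6,n7}
  DF⁺ = {n4,n5,n6,n9}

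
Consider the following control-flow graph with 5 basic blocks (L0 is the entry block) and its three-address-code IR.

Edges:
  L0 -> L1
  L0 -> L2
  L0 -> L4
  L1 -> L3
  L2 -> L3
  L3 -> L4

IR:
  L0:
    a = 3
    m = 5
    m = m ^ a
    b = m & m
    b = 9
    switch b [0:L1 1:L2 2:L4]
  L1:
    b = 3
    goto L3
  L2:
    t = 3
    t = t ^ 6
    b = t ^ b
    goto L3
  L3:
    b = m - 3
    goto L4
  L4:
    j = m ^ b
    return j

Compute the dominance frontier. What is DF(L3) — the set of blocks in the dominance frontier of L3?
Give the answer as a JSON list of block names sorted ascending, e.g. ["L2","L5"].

idom tree: L1←L0 L2←L0 L3←L0 L4←L0
Join-block Dom:
  L3: preds {L1,L2}: {L0,L1} ∩ {L0,L2} = {L0}; idom=L0
  L4: preds {L0,L3}: {L0} ∩ {L0,L3} = {L0}; idom=L0

DF walk-up:
  join L3 pred L1: L1 stop@L0
  join L3 pred L2: L2 stop@L0
  join L4 pred L0: · stop@L0
  join L4 pred L3: L3 stop@L0
  L0: DF=∅
  L1: DF={L3}
  L2: DF={L3}
  L3: DF={L4}
  L4: DF=∅

DF(L3) = ["L4"]

Answer: ["L4"]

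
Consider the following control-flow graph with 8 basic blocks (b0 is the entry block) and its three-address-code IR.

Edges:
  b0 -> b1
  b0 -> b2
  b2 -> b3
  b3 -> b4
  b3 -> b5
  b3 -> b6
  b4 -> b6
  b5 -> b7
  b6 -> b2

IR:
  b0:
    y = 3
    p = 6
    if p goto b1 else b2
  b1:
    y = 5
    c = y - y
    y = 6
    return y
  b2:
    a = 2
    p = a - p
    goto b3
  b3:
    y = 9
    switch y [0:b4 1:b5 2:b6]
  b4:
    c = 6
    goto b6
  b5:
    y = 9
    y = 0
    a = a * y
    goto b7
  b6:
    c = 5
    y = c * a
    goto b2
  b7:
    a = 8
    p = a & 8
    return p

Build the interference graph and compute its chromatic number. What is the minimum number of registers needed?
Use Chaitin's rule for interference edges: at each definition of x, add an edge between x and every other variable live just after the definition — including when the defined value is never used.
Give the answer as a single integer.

Block summaries:
  b0: def={p,y} ue=∅
  b1: def={c,y} ue=∅
  b2: def={a,p} ue={p}
  b3: def={y} ue=∅
  b4: def={c} ue=∅
  b5: def={a,y} ue={a}
  b6: def={c,y} ue={a}
  b7: def={a,p} ue=∅

Liveness:
  b0: in=∅ out={p}
  b1: in=∅ out=∅
  b2: in={p} out={a,p}
  b3: in={a,p} out={a,p}
  b4: in={a,p} out={a,p}
  b5: in={a} out=∅
  b6: in={a,p} out={p}
  b7: in=∅ out=∅

Interference:
  a — {c,p,y}
  c — {a,p}
  p — {a,c,y}
  y — {a,p}

Colouring:
  clique {a,c,p} ⇒ need ≥ 3
  3-colouring: c0={a}  c1={p}  c2={c,y}
  χ = 3

Answer: 3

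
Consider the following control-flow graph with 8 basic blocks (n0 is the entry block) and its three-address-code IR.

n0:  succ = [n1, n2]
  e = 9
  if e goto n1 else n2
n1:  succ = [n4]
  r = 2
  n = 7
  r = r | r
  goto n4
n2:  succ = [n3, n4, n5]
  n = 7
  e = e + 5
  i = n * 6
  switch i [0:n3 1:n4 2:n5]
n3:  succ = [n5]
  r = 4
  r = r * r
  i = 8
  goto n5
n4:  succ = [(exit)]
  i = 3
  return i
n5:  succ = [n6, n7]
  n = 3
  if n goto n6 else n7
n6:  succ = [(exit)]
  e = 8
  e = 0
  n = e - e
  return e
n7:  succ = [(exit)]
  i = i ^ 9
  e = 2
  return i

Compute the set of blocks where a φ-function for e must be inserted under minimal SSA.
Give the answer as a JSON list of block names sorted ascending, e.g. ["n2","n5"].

idom tree: n1←n0 n2←n0 n3←n2 n4←n0 n5←n2 n6←n5 n7←n5
Join-block Dom:
  n4: preds {n1,n2}: {n0,n1} ∩ {n0,n2} = {n0}; idom=n0
  n5: preds {n2,n3}: {n0,n2} ∩ {n0,n2,n3} = {n0,n2}; idom=n2

DF derivation:
  join n4 pred n1: n1 stop@n0
  join n4 pred n2: n2 stop@n0
  join n5 pred n2: · stop@n2
  join n5 pred n3: n3 stop@n2
  n0: DF=∅
  n1: DF={n4}
  n2: DF={n4}
  n3: DF={n5}
  n4: DF=∅
  n5: DF=∅
  n6: DF=∅
  n7: DF=∅

φ for e: defs {n0,n2,n6,n7}
  DF⁺ = {n4}

Answer: ["n4"]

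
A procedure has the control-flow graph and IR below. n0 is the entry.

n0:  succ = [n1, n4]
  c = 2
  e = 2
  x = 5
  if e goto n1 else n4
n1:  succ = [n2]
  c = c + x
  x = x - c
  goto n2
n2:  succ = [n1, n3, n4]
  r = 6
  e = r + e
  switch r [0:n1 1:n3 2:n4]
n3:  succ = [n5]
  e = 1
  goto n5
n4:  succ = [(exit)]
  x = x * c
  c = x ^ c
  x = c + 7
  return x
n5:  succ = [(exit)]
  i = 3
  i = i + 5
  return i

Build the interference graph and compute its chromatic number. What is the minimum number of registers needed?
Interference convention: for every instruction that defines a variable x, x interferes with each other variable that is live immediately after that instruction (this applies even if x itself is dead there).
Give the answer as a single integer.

Block summaries:
  n0: def={c,e,x} ue=∅
  n1: def={c,x} ue={c,x}
  n2: def={e,r} ue={e}
  n3: def={e} ue=∅
  n4: def={c,x} ue={c,x}
  n5: def={i} ue=∅

Liveness:
  n0: in=∅ out={c,e,x}
  n1: in={c,e,x} out={c,e,x}
  n2: in={c,e,x} out={c,e,x}
  n3: in=∅ out=∅
  n4: in={c,x} out=∅
  n5: in=∅ out=∅

Conflict graph:
  c: {e,r,x}
  e: {c,r,x}
  i: ∅
  r: {c,e,x}
  x: {c,e,r}

Colouring:
  clique {c,e,r,x} ⇒ need ≥ 4
  assign c→R0 e→R1 i→R0 r→R2 x→R3 — no edge inside a register ⇒ χ ≤ 4
  χ = 4

Answer: 4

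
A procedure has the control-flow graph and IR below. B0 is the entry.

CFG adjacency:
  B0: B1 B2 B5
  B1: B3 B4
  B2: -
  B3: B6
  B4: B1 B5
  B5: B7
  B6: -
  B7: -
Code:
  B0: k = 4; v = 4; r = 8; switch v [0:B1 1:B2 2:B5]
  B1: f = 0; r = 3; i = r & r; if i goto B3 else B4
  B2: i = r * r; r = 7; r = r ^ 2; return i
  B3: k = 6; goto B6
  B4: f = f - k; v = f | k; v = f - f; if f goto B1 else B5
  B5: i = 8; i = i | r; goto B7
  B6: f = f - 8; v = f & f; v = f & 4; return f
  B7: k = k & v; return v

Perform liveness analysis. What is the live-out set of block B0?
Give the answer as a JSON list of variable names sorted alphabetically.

Per-block:
  B0: {k,r,v} / ∅
  B1: {f,i,r} / ∅
  B2: {i,r} / {r}
  B3: {k} / ∅
  B4: {f,v} / {f,k}
  B5: {i} / {r}
  B6: {f,v} / {f}
  B7: {k} / {k,v}

Liveness:
  live B0: ∅→{k,r,v}
  live B1: {k}→{f,k,r}
  live B2: {r}→∅
  live B3: {f}→{f}
  live B4: {f,k,r}→{k,r,v}
  live B5: {k,r,v}→{k,v}
  live B6: {f}→∅
  live B7: {k,v}→∅

live-out(B0) = ["k", "r", "v"]

Answer: ["k", "r", "v"]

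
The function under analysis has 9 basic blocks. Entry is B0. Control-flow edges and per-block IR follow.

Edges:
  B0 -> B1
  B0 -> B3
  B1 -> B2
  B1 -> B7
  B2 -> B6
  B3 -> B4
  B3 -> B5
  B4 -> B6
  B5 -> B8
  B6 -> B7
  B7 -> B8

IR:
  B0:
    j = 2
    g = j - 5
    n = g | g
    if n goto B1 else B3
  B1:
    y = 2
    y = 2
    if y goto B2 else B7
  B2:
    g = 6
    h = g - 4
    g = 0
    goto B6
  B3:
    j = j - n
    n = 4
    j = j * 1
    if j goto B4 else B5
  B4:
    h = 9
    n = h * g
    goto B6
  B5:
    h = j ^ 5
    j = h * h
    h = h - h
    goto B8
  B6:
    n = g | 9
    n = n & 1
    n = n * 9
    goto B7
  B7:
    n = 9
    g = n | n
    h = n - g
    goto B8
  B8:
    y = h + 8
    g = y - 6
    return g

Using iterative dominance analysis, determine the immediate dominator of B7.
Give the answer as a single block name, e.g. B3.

idom tree: B1←B0 B2←B1 B3←B0 B4←B3 B5←B3 B6←B0 B7←B0 B8←B0
Dom∩ at merges:
  B6: preds {B2,B4}: {B0,B1,B2} ∩ {B0,B3,B4} = {B0}; idom=B0
  B7: preds {B1,B6}: {B0,B1} ∩ {B0,B6} = {B0}; idom=B0
  B8: preds {B5,B7}: {B0,B3,B5} ∩ {B0,B7} = {B0}; idom=B0

idom(B7) = B0

Answer: B0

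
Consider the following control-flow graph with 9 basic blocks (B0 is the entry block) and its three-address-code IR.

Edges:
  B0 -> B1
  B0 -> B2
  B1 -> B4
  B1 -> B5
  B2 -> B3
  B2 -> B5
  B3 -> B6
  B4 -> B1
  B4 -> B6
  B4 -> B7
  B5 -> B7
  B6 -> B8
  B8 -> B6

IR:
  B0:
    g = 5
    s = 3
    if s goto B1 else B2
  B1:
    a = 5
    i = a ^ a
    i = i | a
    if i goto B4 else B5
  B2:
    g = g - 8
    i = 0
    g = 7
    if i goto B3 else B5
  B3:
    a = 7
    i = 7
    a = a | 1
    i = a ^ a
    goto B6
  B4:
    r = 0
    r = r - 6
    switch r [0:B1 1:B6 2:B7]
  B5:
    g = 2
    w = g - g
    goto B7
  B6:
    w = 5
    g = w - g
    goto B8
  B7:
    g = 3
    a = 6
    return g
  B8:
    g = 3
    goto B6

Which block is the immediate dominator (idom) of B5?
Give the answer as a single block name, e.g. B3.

Answer: B0

Analysis:
idom tree: B1←B0 B2←B0 B3←B2 B4←B1 B5←B0 B6←B0 B7←B0 B8←B6
Dom at joins:
  B1: preds {B0,B4}: {B0} ∩ {B0,B1,B4} = {B0}; idom=B0
  B5: preds {B1,B2}: {B0,B1} ∩ {B0,B2} = {B0}; idom=B0
  B6: preds {B3,B4,B8}: {B0,B2,B3} ∩ {B0,B1,B4} ∩ {B0,B6,B8} = {B0}; idom=B0
  B7: preds {B4,B5}: {B0,B1,B4} ∩ {B0,B5} = {B0}; idom=B0

idom(B5) = B0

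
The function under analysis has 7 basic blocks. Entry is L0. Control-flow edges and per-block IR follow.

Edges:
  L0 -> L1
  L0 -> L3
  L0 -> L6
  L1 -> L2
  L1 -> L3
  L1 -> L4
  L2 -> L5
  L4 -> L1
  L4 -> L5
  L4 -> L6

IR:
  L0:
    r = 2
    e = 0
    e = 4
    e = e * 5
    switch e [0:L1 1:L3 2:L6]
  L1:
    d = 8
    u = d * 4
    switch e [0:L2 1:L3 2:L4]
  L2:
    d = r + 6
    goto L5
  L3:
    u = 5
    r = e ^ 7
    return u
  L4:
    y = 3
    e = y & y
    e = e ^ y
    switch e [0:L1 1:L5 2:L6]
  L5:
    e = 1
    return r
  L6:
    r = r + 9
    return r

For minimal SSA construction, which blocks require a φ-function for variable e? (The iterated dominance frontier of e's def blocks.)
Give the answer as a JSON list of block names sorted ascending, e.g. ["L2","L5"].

Answer: ["L1", "L3", "L5", "L6"]

Working:
idom tree: L1←L0 L2←L1 L3←L0 L4←L1 L5←L1 L6←L0
Join-block Dom:
  L1: preds {L0,L4}: {L0} ∩ {L0,L1,L4} = {L0}; idom=L0
  L3: preds {L0,L1}: {L0} ∩ {L0,L1} = {L0}; idom=L0
  L5: preds {L2,L4}: {L0,L1,L2} ∩ {L0,L1,L4} = {L0,L1}; idom=L1
  L6: preds {L0,L4}: {L0} ∩ {L0,L1,L4} = {L0}; idom=L0

DF derivation:
  L1←L0: walk · to L0
  L1←L4: walk L4→L1 to L0
  L3←L0: walk · to L0
  L3←L1: walk L1 to L0
  L5←L2: walk L2 to L1
  L5←L4: walk L4 to L1
  L6←L0: walk · to L0
  L6←L4: walk L4→L1 to L0
  DF(L0)=∅
  DF(L1)={L1,L3,L6}
  DF(L2)={L5}
  DF(L3)=∅
  DF(L4)={L1,L5,L6}
  DF(L5)=∅
  DF(L6)=∅

φ for e: defs {L0,L4,L5}
  DF⁺ = {L1,L3,L5,L6}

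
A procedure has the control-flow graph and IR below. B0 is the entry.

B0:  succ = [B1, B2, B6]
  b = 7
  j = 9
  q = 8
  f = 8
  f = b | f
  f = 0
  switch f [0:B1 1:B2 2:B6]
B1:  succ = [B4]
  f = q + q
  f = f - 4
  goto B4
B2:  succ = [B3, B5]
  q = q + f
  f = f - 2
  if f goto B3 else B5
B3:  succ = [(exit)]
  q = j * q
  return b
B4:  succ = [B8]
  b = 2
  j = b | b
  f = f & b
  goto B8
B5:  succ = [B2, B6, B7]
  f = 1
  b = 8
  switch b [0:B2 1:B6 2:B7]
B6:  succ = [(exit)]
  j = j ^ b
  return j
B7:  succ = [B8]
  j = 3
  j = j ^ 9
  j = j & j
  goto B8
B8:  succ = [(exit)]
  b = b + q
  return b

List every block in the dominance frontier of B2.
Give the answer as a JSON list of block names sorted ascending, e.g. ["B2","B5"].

Answer: ["B2", "B6", "B8"]

Analysis:
idom tree: B1←B0 B2←B0 B3←B2 B4←B1 B5←B2 B6←B0 B7←B5 B8←B0
Join-block Dom:
  B2: preds {B0,B5}: {B0} ∩ {B0,B2,B5} = {B0}; idom=B0
  B6: preds {B0,B5}: {B0} ∩ {B0,B2,B5} = {B0}; idom=B0
  B8: preds {B4,B7}: {B0,B1,B4} ∩ {B0,B2,B5,B7} = {B0}; idom=B0

Frontier:
  B2←B0: walk · to B0
  B2←B5: walk B5→B2 to B0
  B6←B0: walk · to B0
  B6←B5: walk B5→B2 to B0
  B8←B4: walk B4→B1 to B0
  B8←B7: walk B7→B5→B2 to B0
  DF(B0)=∅
  DF(B1)={B8}
  DF(B2)={B2,B6,B8}
  DF(B3)=∅
  DF(B4)={B8}
  DF(B5)={B2,B6,B8}
  DF(B6)=∅
  DF(B7)={B8}
  DF(B8)=∅

DF(B2) = ["B2", "B6", "B8"]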